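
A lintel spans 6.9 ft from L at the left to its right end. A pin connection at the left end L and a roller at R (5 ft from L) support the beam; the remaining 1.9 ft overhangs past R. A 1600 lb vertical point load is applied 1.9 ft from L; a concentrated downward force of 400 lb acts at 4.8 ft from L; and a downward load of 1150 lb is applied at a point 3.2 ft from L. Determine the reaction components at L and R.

Taking moments about L: R_y·5 − 1600·1.9 − 400·4.8 − 1150·3.2 = 0 → R_y = 8640/5 = 1728 lb.
ΣF_y = 0: L_y + 1728 − 1600 − 400 − 1150 = 0 → L_y = 1422 lb.
ΣF_x = 0: no horizontal applied forces, so L_x = 0.

L_x = 0, L_y = 1422 lb, R_y = 1728 lb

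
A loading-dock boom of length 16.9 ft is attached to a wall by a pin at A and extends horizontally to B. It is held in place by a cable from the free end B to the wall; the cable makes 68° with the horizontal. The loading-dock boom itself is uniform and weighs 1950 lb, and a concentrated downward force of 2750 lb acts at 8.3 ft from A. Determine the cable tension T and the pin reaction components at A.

T = 2508 lb, A_x = 939.6 lb, A_y = 2374 lb

ΣM about A: T·sin68°·16.9 − 1950·8.45 − 2750·8.3 = 0 → T = 39302.5/(16.9·0.927184) = 2508.23 ≈ 2508 lb.
ΣF_x = 0: A_x − T·cos68° = 0 → A_x = 2508.23 × 0.374607 = 939.6 lb.
ΣF_y = 0: A_y + T·sin68° − 1950 − 2750 = 0 → A_y = 4700 − 2508.23 × 0.927184 = 2374 lb.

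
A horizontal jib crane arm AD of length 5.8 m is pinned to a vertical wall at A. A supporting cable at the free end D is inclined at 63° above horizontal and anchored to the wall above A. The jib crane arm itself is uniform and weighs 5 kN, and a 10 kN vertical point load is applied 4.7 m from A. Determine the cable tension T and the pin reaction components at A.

ΣM about A: T·sin63°·5.8 − 5·2.9 − 10·4.7 = 0 → T = 61.5/(5.8·0.891007) = 11.9005 ≈ 11.90 kN.
ΣF_x = 0: A_x − T·cos63° = 0 → A_x = 11.9005 × 0.45399 = 5.403 kN.
ΣF_y = 0: A_y + T·sin63° − 5 − 10 = 0 → A_y = 15 − 11.9005 × 0.891007 = 4.397 kN.

T = 11.90 kN, A_x = 5.403 kN, A_y = 4.397 kN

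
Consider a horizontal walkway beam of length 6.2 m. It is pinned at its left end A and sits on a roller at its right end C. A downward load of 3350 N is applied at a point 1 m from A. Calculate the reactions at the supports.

ΣM about A: C_y·6.2 − 3350·1 = 0 → C_y = 3350/6.2 = 540.323 ≈ 540.3 N.
ΣF_y = 0: A_y + 540.323 − 3350 = 0 → A_y = 2810 N.
ΣF_x = 0: no horizontal applied forces, so A_x = 0.

A_x = 0, A_y = 2810 N, C_y = 540.3 N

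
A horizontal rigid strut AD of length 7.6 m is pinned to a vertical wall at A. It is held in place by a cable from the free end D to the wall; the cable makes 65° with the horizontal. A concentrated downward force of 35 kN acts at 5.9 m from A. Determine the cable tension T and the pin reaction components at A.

ΣM about A: T·sin65°·7.6 − 35·5.9 = 0 → T = 206.5/(7.6·0.906308) = 29.9799 ≈ 29.98 kN.
ΣF_x = 0: A_x − T·cos65° = 0 → A_x = 29.9799 × 0.422618 = 12.67 kN.
ΣF_y = 0: A_y + T·sin65° − 35 = 0 → A_y = 35 − 29.9799 × 0.906308 = 7.829 kN.

T = 29.98 kN, A_x = 12.67 kN, A_y = 7.829 kN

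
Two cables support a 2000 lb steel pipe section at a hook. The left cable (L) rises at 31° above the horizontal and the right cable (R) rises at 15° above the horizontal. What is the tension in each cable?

T_L = 2686 lb, T_R = 2383 lb

ΣF_x = 0: −T_L·cos31° + T_R·cos15° = 0 → T_R = 0.887405·T_L.
ΣF_y = 0: T_L·sin31° + T_R·sin15° = 2000.
Substitute: T_L·(0.515038 + 0.887405·0.258819) = 2000 → T_L = 2685.59 ≈ 2686 lb.
Then T_R = 0.887405 × 2685.59 = 2383 lb.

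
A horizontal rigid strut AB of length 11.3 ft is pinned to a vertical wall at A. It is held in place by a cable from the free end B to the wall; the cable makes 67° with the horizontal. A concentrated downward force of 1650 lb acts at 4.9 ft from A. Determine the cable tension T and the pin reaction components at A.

ΣM about A: T·sin67°·11.3 − 1650·4.9 = 0 → T = 8085/(11.3·0.920505) = 777.276 ≈ 777.3 lb.
ΣF_x = 0: A_x − T·cos67° = 0 → A_x = 777.276 × 0.390731 = 303.7 lb.
ΣF_y = 0: A_y + T·sin67° − 1650 = 0 → A_y = 1650 − 777.276 × 0.920505 = 934.5 lb.

T = 777.3 lb, A_x = 303.7 lb, A_y = 934.5 lb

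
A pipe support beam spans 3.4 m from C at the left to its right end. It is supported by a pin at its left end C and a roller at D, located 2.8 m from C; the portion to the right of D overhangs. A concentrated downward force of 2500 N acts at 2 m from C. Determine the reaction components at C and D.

Moments about C: D_y·2.8 − 2500·2 = 0 → D_y = 5000/2.8 = 1785.71 ≈ 1786 N.
ΣF_y = 0: C_y + 1785.71 − 2500 = 0 → C_y = 714.3 N.
ΣF_x = 0: no horizontal applied forces, so C_x = 0.

C_x = 0, C_y = 714.3 N, D_y = 1786 N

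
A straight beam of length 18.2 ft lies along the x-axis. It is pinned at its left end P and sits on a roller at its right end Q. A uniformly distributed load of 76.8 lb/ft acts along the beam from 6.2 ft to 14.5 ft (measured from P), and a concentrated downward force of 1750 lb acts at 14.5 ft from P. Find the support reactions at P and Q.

P_x = 0, P_y = 630.7 lb, Q_y = 1757 lb

Resultant of the distributed load: 76.8 × 8.3 = 637.44 lb at 10.35 ft from P.
Moments about P: Q_y·18.2 − (76.8·8.3)·10.35 − 1750·14.5 = 0 → Q_y = 31972.504/18.2 = 1756.73 ≈ 1757 lb.
ΣF_y = 0: P_y + 1756.73 − 76.8·8.3 − 1750 = 0 → P_y = 630.7 lb.
ΣF_x = 0: no horizontal applied forces, so P_x = 0.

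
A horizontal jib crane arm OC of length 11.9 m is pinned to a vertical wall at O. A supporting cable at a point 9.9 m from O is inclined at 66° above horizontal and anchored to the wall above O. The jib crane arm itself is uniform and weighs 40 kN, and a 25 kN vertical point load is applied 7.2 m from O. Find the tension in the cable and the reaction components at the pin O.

ΣM about O: T·sin66°·9.9 − 40·5.95 − 25·7.2 = 0 → T = 418/(9.9·0.913545) = 46.218 ≈ 46.22 kN.
ΣF_x = 0: O_x − T·cos66° = 0 → O_x = 46.218 × 0.406737 = 18.80 kN.
ΣF_y = 0: O_y + T·sin66° − 40 − 25 = 0 → O_y = 65 − 46.218 × 0.913545 = 22.78 kN.

T = 46.22 kN, O_x = 18.80 kN, O_y = 22.78 kN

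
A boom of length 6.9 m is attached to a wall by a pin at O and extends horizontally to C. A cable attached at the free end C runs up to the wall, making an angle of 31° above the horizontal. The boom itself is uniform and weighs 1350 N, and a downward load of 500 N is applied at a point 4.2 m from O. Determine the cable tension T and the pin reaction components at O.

ΣM about O: T·sin31°·6.9 − 1350·3.45 − 500·4.2 = 0 → T = 6757.5/(6.9·0.515038) = 1901.51 ≈ 1902 N.
ΣF_x = 0: O_x − T·cos31° = 0 → O_x = 1901.51 × 0.857167 = 1630 N.
ΣF_y = 0: O_y + T·sin31° − 1350 − 500 = 0 → O_y = 1850 − 1901.51 × 0.515038 = 870.7 N.

T = 1902 N, O_x = 1630 N, O_y = 870.7 N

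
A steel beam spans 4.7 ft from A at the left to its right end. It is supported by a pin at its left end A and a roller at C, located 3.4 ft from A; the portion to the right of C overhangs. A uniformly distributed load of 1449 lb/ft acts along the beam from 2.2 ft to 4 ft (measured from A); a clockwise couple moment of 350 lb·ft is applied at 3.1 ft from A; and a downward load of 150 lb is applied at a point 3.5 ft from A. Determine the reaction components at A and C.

A_x = 0, A_y = 122.8 lb, C_y = 2635 lb

Resultant of the distributed load: 1449 × 1.8 = 2608.2 lb at 3.1 ft from A.
ΣM about A: C_y·3.4 − (1449·1.8)·3.1 − 350 − 150·3.5 = 0 → C_y = 8960.42/3.4 = 2635.42 ≈ 2635 lb.
ΣF_y = 0: A_y + 2635.42 − 1449·1.8 − 150 = 0 → A_y = 122.8 lb.
ΣF_x = 0: no horizontal applied forces, so A_x = 0.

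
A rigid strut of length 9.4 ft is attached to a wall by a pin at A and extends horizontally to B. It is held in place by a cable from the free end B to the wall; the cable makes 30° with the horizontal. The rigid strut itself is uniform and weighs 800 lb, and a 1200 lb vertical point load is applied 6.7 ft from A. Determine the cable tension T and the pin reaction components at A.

T = 2511 lb, A_x = 2174 lb, A_y = 744.7 lb

ΣM about A: T·sin30°·9.4 − 800·4.7 − 1200·6.7 = 0 → T = 11800/(9.4·0.5) = 2510.64 ≈ 2511 lb.
ΣF_x = 0: A_x − T·cos30° = 0 → A_x = 2510.64 × 0.866025 = 2174 lb.
ΣF_y = 0: A_y + T·sin30° − 800 − 1200 = 0 → A_y = 2000 − 2510.64 × 0.5 = 744.7 lb.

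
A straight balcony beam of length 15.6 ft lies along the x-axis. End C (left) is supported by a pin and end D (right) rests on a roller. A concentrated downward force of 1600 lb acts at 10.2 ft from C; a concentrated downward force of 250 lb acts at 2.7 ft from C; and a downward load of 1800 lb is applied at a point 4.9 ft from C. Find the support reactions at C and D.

Taking moments about C: D_y·15.6 − 1600·10.2 − 250·2.7 − 1800·4.9 = 0 → D_y = 25815/15.6 = 1654.81 ≈ 1655 lb.
ΣF_y = 0: C_y + 1654.81 − 1600 − 250 − 1800 = 0 → C_y = 1995 lb.
ΣF_x = 0: no horizontal applied forces, so C_x = 0.

C_x = 0, C_y = 1995 lb, D_y = 1655 lb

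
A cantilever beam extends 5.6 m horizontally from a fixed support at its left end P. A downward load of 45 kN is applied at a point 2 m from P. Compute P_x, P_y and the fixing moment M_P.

ΣF_x = 0: P_x = 0.
ΣF_y = 0: P_y − 45 = 0 → P_y = 45.00 kN.
ΣM about P: M_P − 45·2 = 0 → M_P = 90.00 kN·m.

P_x = 0, P_y = 45.00 kN, M_P = 90.00 kN·m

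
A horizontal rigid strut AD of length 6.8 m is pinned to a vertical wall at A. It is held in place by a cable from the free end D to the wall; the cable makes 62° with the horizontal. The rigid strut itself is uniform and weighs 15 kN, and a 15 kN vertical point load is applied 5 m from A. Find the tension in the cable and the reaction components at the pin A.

T = 20.99 kN, A_x = 9.852 kN, A_y = 11.47 kN

ΣM about A: T·sin62°·6.8 − 15·3.4 − 15·5 = 0 → T = 126/(6.8·0.882948) = 20.9858 ≈ 20.99 kN.
ΣF_x = 0: A_x − T·cos62° = 0 → A_x = 20.9858 × 0.469472 = 9.852 kN.
ΣF_y = 0: A_y + T·sin62° − 15 − 15 = 0 → A_y = 30 − 20.9858 × 0.882948 = 11.47 kN.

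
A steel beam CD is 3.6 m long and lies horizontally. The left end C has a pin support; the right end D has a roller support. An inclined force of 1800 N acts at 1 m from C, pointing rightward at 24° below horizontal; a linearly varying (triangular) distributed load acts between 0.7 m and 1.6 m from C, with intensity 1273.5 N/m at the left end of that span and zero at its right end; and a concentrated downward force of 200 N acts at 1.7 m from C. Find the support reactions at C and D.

C_x = -1644 N, C_y = 1048 N, D_y = 457.0 N

Resultant of the triangular load: ½ × 1273.5 × 0.9 = 573.075 N, acting at 1 m from C (one-third of the span from the peak).
ΣM about C: D_y·3.6 − 1800·sin24°·1 − (½·1273.5·0.9)·1 − 200·1.7 = 0 → D_y = 1645.2/3.6 = 457.0 N.
ΣF_y = 0: C_y + 457 − 1800·sin24° − ½·1273.5·0.9 − 200 = 0 → C_y = 1048 N.
ΣF_x = 0: C_x + 1800·cos24° = 0 → C_x = -1644 N.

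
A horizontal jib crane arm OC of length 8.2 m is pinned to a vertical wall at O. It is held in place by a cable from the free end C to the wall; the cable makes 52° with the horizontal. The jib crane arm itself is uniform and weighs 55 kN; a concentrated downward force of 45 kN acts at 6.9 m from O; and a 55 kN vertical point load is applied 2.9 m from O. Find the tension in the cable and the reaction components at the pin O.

ΣM about O: T·sin52°·8.2 − 55·4.1 − 45·6.9 − 55·2.9 = 0 → T = 695.5/(8.2·0.788011) = 107.634 ≈ 107.6 kN.
ΣF_x = 0: O_x − T·cos52° = 0 → O_x = 107.634 × 0.615661 = 66.27 kN.
ΣF_y = 0: O_y + T·sin52° − 55 − 45 − 55 = 0 → O_y = 155 − 107.634 × 0.788011 = 70.18 kN.

T = 107.6 kN, O_x = 66.27 kN, O_y = 70.18 kN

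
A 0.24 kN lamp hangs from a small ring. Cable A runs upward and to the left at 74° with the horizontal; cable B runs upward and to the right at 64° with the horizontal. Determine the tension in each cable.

T_A = 0.1572 kN, T_B = 0.09886 kN

ΣF_x = 0: −T_A·cos74° + T_B·cos64° = 0 → T_B = 0.628776·T_A.
ΣF_y = 0: T_A·sin74° + T_B·sin64° = 0.24.
Substitute: T_A·(0.961262 + 0.628776·0.898794) = 0.24 → T_A = 0.157232 ≈ 0.1572 kN.
Then T_B = 0.628776 × 0.157232 = 0.09886 kN.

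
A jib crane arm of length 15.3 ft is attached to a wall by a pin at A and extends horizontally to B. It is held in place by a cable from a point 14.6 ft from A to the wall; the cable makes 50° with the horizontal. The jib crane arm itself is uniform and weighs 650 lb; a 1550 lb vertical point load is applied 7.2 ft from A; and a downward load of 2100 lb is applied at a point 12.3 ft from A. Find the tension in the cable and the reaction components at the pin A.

ΣM about A: T·sin50°·14.6 − 650·7.65 − 1550·7.2 − 2100·12.3 = 0 → T = 41962.5/(14.6·0.766044) = 3751.93 ≈ 3752 lb.
ΣF_x = 0: A_x − T·cos50° = 0 → A_x = 3751.93 × 0.642788 = 2412 lb.
ΣF_y = 0: A_y + T·sin50° − 650 − 1550 − 2100 = 0 → A_y = 4300 − 3751.93 × 0.766044 = 1426 lb.

T = 3752 lb, A_x = 2412 lb, A_y = 1426 lb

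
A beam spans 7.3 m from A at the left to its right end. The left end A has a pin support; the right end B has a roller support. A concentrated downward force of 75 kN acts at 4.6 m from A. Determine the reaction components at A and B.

Moments about A: B_y·7.3 − 75·4.6 = 0 → B_y = 345/7.3 = 47.2603 ≈ 47.26 kN.
ΣF_y = 0: A_y + 47.2603 − 75 = 0 → A_y = 27.74 kN.
ΣF_x = 0: no horizontal applied forces, so A_x = 0.

A_x = 0, A_y = 27.74 kN, B_y = 47.26 kN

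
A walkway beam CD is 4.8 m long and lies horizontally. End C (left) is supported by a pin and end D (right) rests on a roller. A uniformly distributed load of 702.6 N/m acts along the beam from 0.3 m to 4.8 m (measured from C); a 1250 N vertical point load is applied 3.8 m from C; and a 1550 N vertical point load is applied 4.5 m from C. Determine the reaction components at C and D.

Resultant of the distributed load: 702.6 × 4.5 = 3161.7 N at 2.55 m from C.
Moments about C: D_y·4.8 − (702.6·4.5)·2.55 − 1250·3.8 − 1550·4.5 = 0 → D_y = 19787.335/4.8 = 4122.36 ≈ 4122 N.
ΣF_y = 0: C_y + 4122.36 − 702.6·4.5 − 1250 − 1550 = 0 → C_y = 1839 N.
ΣF_x = 0: no horizontal applied forces, so C_x = 0.

C_x = 0, C_y = 1839 N, D_y = 4122 N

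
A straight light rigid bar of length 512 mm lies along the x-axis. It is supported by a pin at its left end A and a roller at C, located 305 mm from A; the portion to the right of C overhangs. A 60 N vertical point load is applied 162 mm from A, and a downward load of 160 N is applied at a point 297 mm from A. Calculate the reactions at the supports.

A_x = 0, A_y = 32.33 N, C_y = 187.7 N

Taking moments about A: C_y·305 − 60·162 − 160·297 = 0 → C_y = 57240/305 = 187.672 ≈ 187.7 N.
ΣF_y = 0: A_y + 187.672 − 60 − 160 = 0 → A_y = 32.33 N.
ΣF_x = 0: no horizontal applied forces, so A_x = 0.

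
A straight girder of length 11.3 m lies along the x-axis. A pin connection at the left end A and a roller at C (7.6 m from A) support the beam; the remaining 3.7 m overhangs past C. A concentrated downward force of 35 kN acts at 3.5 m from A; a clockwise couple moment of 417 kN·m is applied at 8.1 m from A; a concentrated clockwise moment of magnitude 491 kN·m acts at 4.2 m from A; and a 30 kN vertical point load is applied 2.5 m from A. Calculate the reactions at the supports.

A_x = 0, A_y = -80.46 kN, C_y = 145.5 kN

ΣM about A: C_y·7.6 − 35·3.5 − 417 − 491 − 30·2.5 = 0 → C_y = 1105.5/7.6 = 145.461 ≈ 145.5 kN.
ΣF_y = 0: A_y + 145.461 − 35 − 30 = 0 → A_y = -80.46 kN.
ΣF_x = 0: no horizontal applied forces, so A_x = 0.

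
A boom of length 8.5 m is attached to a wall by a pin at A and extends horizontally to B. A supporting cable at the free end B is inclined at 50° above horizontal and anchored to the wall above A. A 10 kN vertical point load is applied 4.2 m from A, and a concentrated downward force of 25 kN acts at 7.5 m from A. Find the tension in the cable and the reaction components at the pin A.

ΣM about A: T·sin50°·8.5 − 10·4.2 − 25·7.5 = 0 → T = 229.5/(8.5·0.766044) = 35.246 ≈ 35.25 kN.
ΣF_x = 0: A_x − T·cos50° = 0 → A_x = 35.246 × 0.642788 = 22.66 kN.
ΣF_y = 0: A_y + T·sin50° − 10 − 25 = 0 → A_y = 35 − 35.246 × 0.766044 = 8.000 kN.

T = 35.25 kN, A_x = 22.66 kN, A_y = 8.000 kN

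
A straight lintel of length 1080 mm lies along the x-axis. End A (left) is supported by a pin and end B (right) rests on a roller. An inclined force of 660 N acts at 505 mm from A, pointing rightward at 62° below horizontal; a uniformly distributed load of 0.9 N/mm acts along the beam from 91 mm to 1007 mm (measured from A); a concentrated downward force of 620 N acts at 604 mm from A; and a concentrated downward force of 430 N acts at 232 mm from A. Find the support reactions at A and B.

A_x = -309.9 N, A_y = 1326 N, B_y = 1131 N

Resultant of the distributed load: 0.9 × 916 = 824.4 N at 549 mm from A.
ΣM about A: B_y·1080 − 660·sin62°·505 − (0.9·916)·549 − 620·604 − 430·232 = 0 → B_y = 1221120/1080 = 1130.67 ≈ 1131 N.
ΣF_y = 0: A_y + 1130.67 − 660·sin62° − 0.9·916 − 620 − 430 = 0 → A_y = 1326 N.
ΣF_x = 0: A_x + 660·cos62° = 0 → A_x = -309.9 N.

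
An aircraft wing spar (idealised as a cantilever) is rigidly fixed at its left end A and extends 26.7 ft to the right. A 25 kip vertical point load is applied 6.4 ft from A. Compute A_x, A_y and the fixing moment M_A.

ΣF_x = 0: A_x = 0.
ΣF_y = 0: A_y − 25 = 0 → A_y = 25.00 kip.
ΣM about A: M_A − 25·6.4 = 0 → M_A = 160.0 kip·ft.

A_x = 0, A_y = 25.00 kip, M_A = 160.0 kip·ft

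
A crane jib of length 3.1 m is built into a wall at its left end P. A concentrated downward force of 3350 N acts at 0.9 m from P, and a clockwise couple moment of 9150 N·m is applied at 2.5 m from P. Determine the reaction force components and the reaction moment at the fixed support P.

P_x = 0, P_y = 3350 N, M_P = 12160 N·m

ΣF_x = 0: P_x = 0.
ΣF_y = 0: P_y − 3350 = 0 → P_y = 3350 N.
ΣM about P: M_P − 3350·0.9 − 9150 = 0 → M_P = 12160 N·m.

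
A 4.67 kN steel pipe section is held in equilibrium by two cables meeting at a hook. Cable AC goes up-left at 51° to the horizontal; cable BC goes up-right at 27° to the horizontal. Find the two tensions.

T_AC = 4.254 kN, T_BC = 3.005 kN

ΣF_x = 0: −T_AC·cos51° + T_BC·cos27° = 0 → T_BC = 0.706303·T_AC.
ΣF_y = 0: T_AC·sin51° + T_BC·sin27° = 4.67.
Substitute: T_AC·(0.777146 + 0.706303·0.45399) = 4.67 → T_AC = 4.25396 ≈ 4.254 kN.
Then T_BC = 0.706303 × 4.25396 = 3.005 kN.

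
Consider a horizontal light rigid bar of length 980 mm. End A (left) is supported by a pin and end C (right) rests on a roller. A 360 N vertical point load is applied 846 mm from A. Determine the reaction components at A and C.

A_x = 0, A_y = 49.22 N, C_y = 310.8 N

Moments about A: C_y·980 − 360·846 = 0 → C_y = 304560/980 = 310.776 ≈ 310.8 N.
ΣF_y = 0: A_y + 310.776 − 360 = 0 → A_y = 49.22 N.
ΣF_x = 0: no horizontal applied forces, so A_x = 0.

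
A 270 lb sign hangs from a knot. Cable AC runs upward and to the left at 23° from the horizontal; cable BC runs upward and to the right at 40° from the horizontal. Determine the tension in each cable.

ΣF_x = 0: −T_AC·cos23° + T_BC·cos40° = 0 → T_BC = 1.20163·T_AC.
ΣF_y = 0: T_AC·sin23° + T_BC·sin40° = 270.
Substitute: T_AC·(0.390731 + 1.20163·0.642788) = 270 → T_AC = 232.133 ≈ 232.1 lb.
Then T_BC = 1.20163 × 232.133 = 278.9 lb.

T_AC = 232.1 lb, T_BC = 278.9 lb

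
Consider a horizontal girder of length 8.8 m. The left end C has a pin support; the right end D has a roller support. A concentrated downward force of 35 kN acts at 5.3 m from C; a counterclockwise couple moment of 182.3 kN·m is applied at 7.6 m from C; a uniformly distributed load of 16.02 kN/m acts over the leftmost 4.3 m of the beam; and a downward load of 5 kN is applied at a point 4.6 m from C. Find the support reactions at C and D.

Resultant of the distributed load: 16.02 × 4.3 = 68.886 kN at 2.15 m from C.
Taking moments about C: D_y·8.8 − 35·5.3 + 182.3 − (16.02·4.3)·2.15 − 5·4.6 = 0 → D_y = 174.3049/8.8 = 19.8074 ≈ 19.81 kN.
ΣF_y = 0: C_y + 19.8074 − 35 − 16.02·4.3 − 5 = 0 → C_y = 89.08 kN.
ΣF_x = 0: no horizontal applied forces, so C_x = 0.

C_x = 0, C_y = 89.08 kN, D_y = 19.81 kN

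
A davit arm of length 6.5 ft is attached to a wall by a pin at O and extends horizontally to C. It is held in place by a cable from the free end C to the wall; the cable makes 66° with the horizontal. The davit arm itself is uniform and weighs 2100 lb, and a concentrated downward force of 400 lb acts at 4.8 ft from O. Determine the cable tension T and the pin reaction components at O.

T = 1473 lb, O_x = 599.0 lb, O_y = 1155 lb

ΣM about O: T·sin66°·6.5 − 2100·3.25 − 400·4.8 = 0 → T = 8745/(6.5·0.913545) = 1472.71 ≈ 1473 lb.
ΣF_x = 0: O_x − T·cos66° = 0 → O_x = 1472.71 × 0.406737 = 599.0 lb.
ΣF_y = 0: O_y + T·sin66° − 2100 − 400 = 0 → O_y = 2500 − 1472.71 × 0.913545 = 1155 lb.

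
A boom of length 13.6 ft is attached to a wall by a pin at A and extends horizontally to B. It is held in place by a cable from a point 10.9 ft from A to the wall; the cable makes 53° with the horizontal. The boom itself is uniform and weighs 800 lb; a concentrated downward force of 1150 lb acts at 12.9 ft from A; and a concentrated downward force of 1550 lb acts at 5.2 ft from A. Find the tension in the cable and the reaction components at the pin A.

ΣM about A: T·sin53°·10.9 − 800·6.8 − 1150·12.9 − 1550·5.2 = 0 → T = 28335/(10.9·0.798636) = 3254.98 ≈ 3255 lb.
ΣF_x = 0: A_x − T·cos53° = 0 → A_x = 3254.98 × 0.601815 = 1959 lb.
ΣF_y = 0: A_y + T·sin53° − 800 − 1150 − 1550 = 0 → A_y = 3500 − 3254.98 × 0.798636 = 900.5 lb.

T = 3255 lb, A_x = 1959 lb, A_y = 900.5 lb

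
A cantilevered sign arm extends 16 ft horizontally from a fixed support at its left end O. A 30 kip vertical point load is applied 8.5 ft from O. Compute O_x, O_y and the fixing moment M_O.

O_x = 0, O_y = 30.00 kip, M_O = 255.0 kip·ft

ΣF_x = 0: O_x = 0.
ΣF_y = 0: O_y − 30 = 0 → O_y = 30.00 kip.
ΣM about O: M_O − 30·8.5 = 0 → M_O = 255.0 kip·ft.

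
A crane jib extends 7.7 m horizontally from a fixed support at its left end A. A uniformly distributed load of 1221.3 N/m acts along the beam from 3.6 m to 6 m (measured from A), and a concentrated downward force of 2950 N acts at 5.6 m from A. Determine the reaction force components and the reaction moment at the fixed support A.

A_x = 0, A_y = 5881 N, M_A = 30590 N·m

Resultant of the distributed load: 1221.3 × 2.4 = 2931.12 N at 4.8 m from A.
ΣF_x = 0: A_x = 0.
ΣF_y = 0: A_y − 1221.3·2.4 − 2950 = 0 → A_y = 5881 N.
ΣM about A: M_A − (1221.3·2.4)·4.8 − 2950·5.6 = 0 → M_A = 30590 N·m.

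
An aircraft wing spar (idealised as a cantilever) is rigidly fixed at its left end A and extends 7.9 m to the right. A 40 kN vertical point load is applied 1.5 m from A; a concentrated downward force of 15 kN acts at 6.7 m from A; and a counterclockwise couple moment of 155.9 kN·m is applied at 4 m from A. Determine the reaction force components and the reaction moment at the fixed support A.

A_x = 0, A_y = 55.00 kN, M_A = 4.600 kN·m

ΣF_x = 0: A_x = 0.
ΣF_y = 0: A_y − 40 − 15 = 0 → A_y = 55.00 kN.
ΣM about A: M_A − 40·1.5 − 15·6.7 + 155.9 = 0 → M_A = 4.600 kN·m.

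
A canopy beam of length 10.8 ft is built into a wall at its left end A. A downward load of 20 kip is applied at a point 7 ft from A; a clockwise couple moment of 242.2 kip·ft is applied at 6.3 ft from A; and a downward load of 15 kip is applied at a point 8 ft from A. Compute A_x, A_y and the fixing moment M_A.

ΣF_x = 0: A_x = 0.
ΣF_y = 0: A_y − 20 − 15 = 0 → A_y = 35.00 kip.
ΣM about A: M_A − 20·7 − 242.2 − 15·8 = 0 → M_A = 502.2 kip·ft.

A_x = 0, A_y = 35.00 kip, M_A = 502.2 kip·ft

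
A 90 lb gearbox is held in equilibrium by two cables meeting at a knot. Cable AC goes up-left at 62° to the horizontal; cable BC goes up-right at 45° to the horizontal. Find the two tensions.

ΣF_x = 0: −T_AC·cos62° + T_BC·cos45° = 0 → T_BC = 0.663933·T_AC.
ΣF_y = 0: T_AC·sin62° + T_BC·sin45° = 90.
Substitute: T_AC·(0.882948 + 0.663933·0.707107) = 90 → T_AC = 66.5474 ≈ 66.55 lb.
Then T_BC = 0.663933 × 66.5474 = 44.18 lb.

T_AC = 66.55 lb, T_BC = 44.18 lb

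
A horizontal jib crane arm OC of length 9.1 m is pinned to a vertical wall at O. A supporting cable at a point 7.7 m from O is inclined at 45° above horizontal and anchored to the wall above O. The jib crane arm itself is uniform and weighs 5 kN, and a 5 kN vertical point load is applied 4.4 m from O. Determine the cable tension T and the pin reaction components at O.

ΣM about O: T·sin45°·7.7 − 5·4.55 − 5·4.4 = 0 → T = 44.75/(7.7·0.707107) = 8.21897 ≈ 8.219 kN.
ΣF_x = 0: O_x − T·cos45° = 0 → O_x = 8.21897 × 0.707107 = 5.812 kN.
ΣF_y = 0: O_y + T·sin45° − 5 − 5 = 0 → O_y = 10 − 8.21897 × 0.707107 = 4.188 kN.

T = 8.219 kN, O_x = 5.812 kN, O_y = 4.188 kN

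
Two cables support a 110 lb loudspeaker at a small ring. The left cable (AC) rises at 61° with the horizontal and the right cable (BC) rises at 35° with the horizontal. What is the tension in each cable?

T_AC = 90.60 lb, T_BC = 53.62 lb

ΣF_x = 0: −T_AC·cos61° + T_BC·cos35° = 0 → T_BC = 0.591843·T_AC.
ΣF_y = 0: T_AC·sin61° + T_BC·sin35° = 110.
Substitute: T_AC·(0.87462 + 0.591843·0.573576) = 110 → T_AC = 90.6031 ≈ 90.60 lb.
Then T_BC = 0.591843 × 90.6031 = 53.62 lb.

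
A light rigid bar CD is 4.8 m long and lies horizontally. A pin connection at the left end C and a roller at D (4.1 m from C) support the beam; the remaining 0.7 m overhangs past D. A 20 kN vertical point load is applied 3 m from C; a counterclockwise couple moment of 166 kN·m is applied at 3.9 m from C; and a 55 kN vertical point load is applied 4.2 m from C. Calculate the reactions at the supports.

Moments about C: D_y·4.1 − 20·3 + 166 − 55·4.2 = 0 → D_y = 125/4.1 = 30.4878 ≈ 30.49 kN.
ΣF_y = 0: C_y + 30.4878 − 20 − 55 = 0 → C_y = 44.51 kN.
ΣF_x = 0: no horizontal applied forces, so C_x = 0.

C_x = 0, C_y = 44.51 kN, D_y = 30.49 kN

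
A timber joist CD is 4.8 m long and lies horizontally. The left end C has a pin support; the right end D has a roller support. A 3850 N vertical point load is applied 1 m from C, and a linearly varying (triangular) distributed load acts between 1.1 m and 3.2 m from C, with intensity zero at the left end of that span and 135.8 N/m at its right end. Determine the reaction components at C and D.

C_x = 0, C_y = 3116 N, D_y = 876.3 N

Resultant of the triangular load: ½ × 135.8 × 2.1 = 142.59 N, acting at 2.5 m from C (one-third of the span from the peak).
ΣM about C: D_y·4.8 − 3850·1 − (½·135.8·2.1)·2.5 = 0 → D_y = 4206.475/4.8 = 876.349 ≈ 876.3 N.
ΣF_y = 0: C_y + 876.349 − 3850 − ½·135.8·2.1 = 0 → C_y = 3116 N.
ΣF_x = 0: no horizontal applied forces, so C_x = 0.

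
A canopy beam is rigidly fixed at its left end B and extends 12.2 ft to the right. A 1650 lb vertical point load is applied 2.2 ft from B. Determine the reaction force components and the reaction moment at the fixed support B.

B_x = 0, B_y = 1650 lb, M_B = 3630 lb·ft

ΣF_x = 0: B_x = 0.
ΣF_y = 0: B_y − 1650 = 0 → B_y = 1650 lb.
ΣM about B: M_B − 1650·2.2 = 0 → M_B = 3630 lb·ft.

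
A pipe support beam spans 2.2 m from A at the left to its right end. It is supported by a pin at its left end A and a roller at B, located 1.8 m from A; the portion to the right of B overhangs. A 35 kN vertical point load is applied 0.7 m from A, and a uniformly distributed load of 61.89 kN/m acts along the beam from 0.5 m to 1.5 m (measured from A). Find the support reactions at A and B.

Resultant of the distributed load: 61.89 × 1 = 61.89 kN at 1 m from A.
ΣM about A: B_y·1.8 − 35·0.7 − (61.89·1)·1 = 0 → B_y = 86.39/1.8 = 47.9944 ≈ 47.99 kN.
ΣF_y = 0: A_y + 47.9944 − 35 − 61.89·1 = 0 → A_y = 48.90 kN.
ΣF_x = 0: no horizontal applied forces, so A_x = 0.

A_x = 0, A_y = 48.90 kN, B_y = 47.99 kN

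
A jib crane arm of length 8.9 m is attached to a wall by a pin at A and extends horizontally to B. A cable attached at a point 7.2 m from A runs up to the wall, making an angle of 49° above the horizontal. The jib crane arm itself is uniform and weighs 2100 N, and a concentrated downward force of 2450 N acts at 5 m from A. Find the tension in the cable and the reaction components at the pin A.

T = 3974 N, A_x = 2607 N, A_y = 1551 N

ΣM about A: T·sin49°·7.2 − 2100·4.45 − 2450·5 = 0 → T = 21595/(7.2·0.75471) = 3974.12 ≈ 3974 N.
ΣF_x = 0: A_x − T·cos49° = 0 → A_x = 3974.12 × 0.656059 = 2607 N.
ΣF_y = 0: A_y + T·sin49° − 2100 − 2450 = 0 → A_y = 4550 − 3974.12 × 0.75471 = 1551 N.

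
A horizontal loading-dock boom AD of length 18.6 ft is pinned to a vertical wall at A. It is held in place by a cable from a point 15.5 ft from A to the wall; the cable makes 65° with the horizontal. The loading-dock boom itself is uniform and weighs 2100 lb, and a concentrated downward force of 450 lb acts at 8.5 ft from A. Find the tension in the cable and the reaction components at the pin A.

ΣM about A: T·sin65°·15.5 − 2100·9.3 − 450·8.5 = 0 → T = 23355/(15.5·0.906308) = 1662.54 ≈ 1663 lb.
ΣF_x = 0: A_x − T·cos65° = 0 → A_x = 1662.54 × 0.422618 = 702.6 lb.
ΣF_y = 0: A_y + T·sin65° − 2100 − 450 = 0 → A_y = 2550 − 1662.54 × 0.906308 = 1043 lb.

T = 1663 lb, A_x = 702.6 lb, A_y = 1043 lb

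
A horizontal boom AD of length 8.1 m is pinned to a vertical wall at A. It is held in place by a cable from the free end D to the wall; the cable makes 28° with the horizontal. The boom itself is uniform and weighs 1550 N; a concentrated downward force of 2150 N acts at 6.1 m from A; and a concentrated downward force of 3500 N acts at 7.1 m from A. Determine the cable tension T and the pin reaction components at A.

ΣM about A: T·sin28°·8.1 − 1550·4.05 − 2150·6.1 − 3500·7.1 = 0 → T = 44242.5/(8.1·0.469472) = 11634.4 ≈ 11630 N.
ΣF_x = 0: A_x − T·cos28° = 0 → A_x = 11634.4 × 0.882948 = 10270 N.
ΣF_y = 0: A_y + T·sin28° − 1550 − 2150 − 3500 = 0 → A_y = 7200 − 11634.4 × 0.469472 = 1738 N.

T = 11630 N, A_x = 10270 N, A_y = 1738 N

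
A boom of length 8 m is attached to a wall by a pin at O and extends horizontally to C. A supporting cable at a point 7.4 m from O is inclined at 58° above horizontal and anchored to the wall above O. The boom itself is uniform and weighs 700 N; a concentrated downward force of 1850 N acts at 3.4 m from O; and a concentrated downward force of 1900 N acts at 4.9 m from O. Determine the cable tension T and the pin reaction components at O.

ΣM about O: T·sin58°·7.4 − 700·4 − 1850·3.4 − 1900·4.9 = 0 → T = 18400/(7.4·0.848048) = 2932.01 ≈ 2932 N.
ΣF_x = 0: O_x − T·cos58° = 0 → O_x = 2932.01 × 0.529919 = 1554 N.
ΣF_y = 0: O_y + T·sin58° − 700 − 1850 − 1900 = 0 → O_y = 4450 − 2932.01 × 0.848048 = 1964 N.

T = 2932 N, O_x = 1554 N, O_y = 1964 N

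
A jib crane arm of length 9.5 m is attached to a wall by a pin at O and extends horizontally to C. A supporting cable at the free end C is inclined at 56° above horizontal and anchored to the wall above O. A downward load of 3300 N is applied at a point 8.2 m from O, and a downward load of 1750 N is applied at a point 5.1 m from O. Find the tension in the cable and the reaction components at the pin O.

ΣM about O: T·sin56°·9.5 − 3300·8.2 − 1750·5.1 = 0 → T = 35985/(9.5·0.829038) = 4569.02 ≈ 4569 N.
ΣF_x = 0: O_x − T·cos56° = 0 → O_x = 4569.02 × 0.559193 = 2555 N.
ΣF_y = 0: O_y + T·sin56° − 3300 − 1750 = 0 → O_y = 5050 − 4569.02 × 0.829038 = 1262 N.

T = 4569 N, O_x = 2555 N, O_y = 1262 N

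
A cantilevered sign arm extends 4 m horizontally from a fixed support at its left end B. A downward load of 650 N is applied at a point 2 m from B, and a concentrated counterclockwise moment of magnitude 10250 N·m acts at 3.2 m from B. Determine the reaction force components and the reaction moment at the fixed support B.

B_x = 0, B_y = 650.0 N, M_B = -8950 N·m

ΣF_x = 0: B_x = 0.
ΣF_y = 0: B_y − 650 = 0 → B_y = 650.0 N.
ΣM about B: M_B − 650·2 + 10250 = 0 → M_B = -8950 N·m.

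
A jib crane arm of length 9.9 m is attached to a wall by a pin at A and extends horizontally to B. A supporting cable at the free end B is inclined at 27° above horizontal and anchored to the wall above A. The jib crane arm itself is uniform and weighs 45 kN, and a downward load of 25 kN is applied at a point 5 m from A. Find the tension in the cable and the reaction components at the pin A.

ΣM about A: T·sin27°·9.9 − 45·4.95 − 25·5 = 0 → T = 347.75/(9.9·0.45399) = 77.3723 ≈ 77.37 kN.
ΣF_x = 0: A_x − T·cos27° = 0 → A_x = 77.3723 × 0.891007 = 68.94 kN.
ΣF_y = 0: A_y + T·sin27° − 45 − 25 = 0 → A_y = 70 − 77.3723 × 0.45399 = 34.87 kN.

T = 77.37 kN, A_x = 68.94 kN, A_y = 34.87 kN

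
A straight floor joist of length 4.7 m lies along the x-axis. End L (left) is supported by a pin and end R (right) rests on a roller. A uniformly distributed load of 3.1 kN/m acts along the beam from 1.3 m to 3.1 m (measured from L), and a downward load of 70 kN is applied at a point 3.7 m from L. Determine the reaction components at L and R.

Resultant of the distributed load: 3.1 × 1.8 = 5.58 kN at 2.2 m from L.
Moments about L: R_y·4.7 − (3.1·1.8)·2.2 − 70·3.7 = 0 → R_y = 271.276/4.7 = 57.7183 ≈ 57.72 kN.
ΣF_y = 0: L_y + 57.7183 − 3.1·1.8 − 70 = 0 → L_y = 17.86 kN.
ΣF_x = 0: no horizontal applied forces, so L_x = 0.

L_x = 0, L_y = 17.86 kN, R_y = 57.72 kN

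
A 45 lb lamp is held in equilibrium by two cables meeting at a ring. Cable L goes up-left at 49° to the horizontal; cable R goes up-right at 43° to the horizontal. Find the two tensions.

T_L = 32.93 lb, T_R = 29.54 lb

ΣF_x = 0: −T_L·cos49° + T_R·cos43° = 0 → T_R = 0.897048·T_L.
ΣF_y = 0: T_L·sin49° + T_R·sin43° = 45.
Substitute: T_L·(0.75471 + 0.897048·0.681998) = 45 → T_L = 32.931 ≈ 32.93 lb.
Then T_R = 0.897048 × 32.931 = 29.54 lb.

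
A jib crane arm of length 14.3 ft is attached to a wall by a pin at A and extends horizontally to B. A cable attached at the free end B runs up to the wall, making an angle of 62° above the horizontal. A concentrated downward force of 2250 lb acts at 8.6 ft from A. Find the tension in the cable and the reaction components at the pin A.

T = 1533 lb, A_x = 719.5 lb, A_y = 896.9 lb

ΣM about A: T·sin62°·14.3 − 2250·8.6 = 0 → T = 19350/(14.3·0.882948) = 1532.53 ≈ 1533 lb.
ΣF_x = 0: A_x − T·cos62° = 0 → A_x = 1532.53 × 0.469472 = 719.5 lb.
ΣF_y = 0: A_y + T·sin62° − 2250 = 0 → A_y = 2250 − 1532.53 × 0.882948 = 896.9 lb.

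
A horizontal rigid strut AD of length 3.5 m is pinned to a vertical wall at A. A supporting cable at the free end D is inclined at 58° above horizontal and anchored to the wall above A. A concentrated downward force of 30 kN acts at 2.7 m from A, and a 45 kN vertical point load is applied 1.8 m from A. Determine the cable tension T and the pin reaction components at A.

T = 54.58 kN, A_x = 28.92 kN, A_y = 28.71 kN

ΣM about A: T·sin58°·3.5 − 30·2.7 − 45·1.8 = 0 → T = 162/(3.5·0.848048) = 54.5791 ≈ 54.58 kN.
ΣF_x = 0: A_x − T·cos58° = 0 → A_x = 54.5791 × 0.529919 = 28.92 kN.
ΣF_y = 0: A_y + T·sin58° − 30 − 45 = 0 → A_y = 75 − 54.5791 × 0.848048 = 28.71 kN.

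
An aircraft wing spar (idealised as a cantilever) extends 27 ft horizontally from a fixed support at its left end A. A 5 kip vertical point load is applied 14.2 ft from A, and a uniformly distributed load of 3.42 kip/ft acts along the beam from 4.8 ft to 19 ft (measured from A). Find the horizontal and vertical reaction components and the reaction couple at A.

Resultant of the distributed load: 3.42 × 14.2 = 48.564 kip at 11.9 ft from A.
ΣF_x = 0: A_x = 0.
ΣF_y = 0: A_y − 5 − 3.42·14.2 = 0 → A_y = 53.56 kip.
ΣM about A: M_A − 5·14.2 − (3.42·14.2)·11.9 = 0 → M_A = 648.9 kip·ft.

A_x = 0, A_y = 53.56 kip, M_A = 648.9 kip·ft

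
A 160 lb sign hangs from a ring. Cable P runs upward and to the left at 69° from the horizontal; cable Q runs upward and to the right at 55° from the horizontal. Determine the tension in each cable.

ΣF_x = 0: −T_P·cos69° + T_Q·cos55° = 0 → T_Q = 0.624795·T_P.
ΣF_y = 0: T_P·sin69° + T_Q·sin55° = 160.
Substitute: T_P·(0.93358 + 0.624795·0.819152) = 160 → T_P = 110.697 ≈ 110.7 lb.
Then T_Q = 0.624795 × 110.697 = 69.16 lb.

T_P = 110.7 lb, T_Q = 69.16 lb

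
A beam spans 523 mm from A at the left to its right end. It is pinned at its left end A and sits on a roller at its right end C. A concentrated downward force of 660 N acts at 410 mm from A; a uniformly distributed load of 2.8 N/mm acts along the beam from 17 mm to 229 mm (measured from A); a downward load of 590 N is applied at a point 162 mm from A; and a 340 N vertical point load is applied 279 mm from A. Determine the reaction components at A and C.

Resultant of the distributed load: 2.8 × 212 = 593.6 N at 123 mm from A.
ΣM about A: C_y·523 − 660·410 − (2.8·212)·123 − 590·162 − 340·279 = 0 → C_y = 534052.8/523 = 1021.13 ≈ 1021 N.
ΣF_y = 0: A_y + 1021.13 − 660 − 2.8·212 − 590 − 340 = 0 → A_y = 1162 N.
ΣF_x = 0: no horizontal applied forces, so A_x = 0.

A_x = 0, A_y = 1162 N, C_y = 1021 N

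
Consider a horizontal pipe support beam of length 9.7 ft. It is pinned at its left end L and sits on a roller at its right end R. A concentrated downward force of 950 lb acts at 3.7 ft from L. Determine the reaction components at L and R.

L_x = 0, L_y = 587.6 lb, R_y = 362.4 lb

Moments about L: R_y·9.7 − 950·3.7 = 0 → R_y = 3515/9.7 = 362.371 ≈ 362.4 lb.
ΣF_y = 0: L_y + 362.371 − 950 = 0 → L_y = 587.6 lb.
ΣF_x = 0: no horizontal applied forces, so L_x = 0.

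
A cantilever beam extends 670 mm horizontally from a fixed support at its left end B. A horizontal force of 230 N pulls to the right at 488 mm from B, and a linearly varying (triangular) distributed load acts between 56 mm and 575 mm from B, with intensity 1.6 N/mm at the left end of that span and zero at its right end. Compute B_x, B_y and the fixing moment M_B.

B_x = -230.0 N, B_y = 415.2 N, M_B = 95080 N·mm

Resultant of the triangular load: ½ × 1.6 × 519 = 415.2 N, acting at 229 mm from B (one-third of the span from the peak).
ΣF_x = 0: B_x + 230 = 0 → B_x = -230.0 N.
ΣF_y = 0: B_y − ½·1.6·519 = 0 → B_y = 415.2 N.
ΣM about B: M_B − (½·1.6·519)·229 = 0 → M_B = 95080 N·mm.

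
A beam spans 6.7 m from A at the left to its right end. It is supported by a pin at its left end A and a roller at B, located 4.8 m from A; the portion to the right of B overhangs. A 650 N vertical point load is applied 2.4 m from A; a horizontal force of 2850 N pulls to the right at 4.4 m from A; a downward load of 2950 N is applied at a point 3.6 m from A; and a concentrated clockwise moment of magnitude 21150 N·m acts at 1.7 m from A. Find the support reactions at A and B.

A_x = -2850 N, A_y = -3344 N, B_y = 6944 N

Taking moments about A: B_y·4.8 − 650·2.4 − 2950·3.6 − 21150 = 0 → B_y = 33330/4.8 = 6943.75 ≈ 6944 N.
ΣF_y = 0: A_y + 6943.75 − 650 − 2950 = 0 → A_y = -3344 N.
ΣF_x = 0: A_x + 2850 = 0 → A_x = -2850 N.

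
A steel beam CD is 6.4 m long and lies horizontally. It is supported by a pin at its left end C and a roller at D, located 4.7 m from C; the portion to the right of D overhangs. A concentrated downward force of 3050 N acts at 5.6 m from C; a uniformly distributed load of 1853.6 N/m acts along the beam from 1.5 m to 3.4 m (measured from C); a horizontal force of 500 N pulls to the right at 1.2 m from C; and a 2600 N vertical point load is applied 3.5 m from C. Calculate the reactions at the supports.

C_x = -500.0 N, C_y = 1766 N, D_y = 7406 N

Resultant of the distributed load: 1853.6 × 1.9 = 3521.84 N at 2.45 m from C.
Moments about C: D_y·4.7 − 3050·5.6 − (1853.6·1.9)·2.45 − 2600·3.5 = 0 → D_y = 34808.508/4.7 = 7406.07 ≈ 7406 N.
ΣF_y = 0: C_y + 7406.07 − 3050 − 1853.6·1.9 − 2600 = 0 → C_y = 1766 N.
ΣF_x = 0: C_x + 500 = 0 → C_x = -500.0 N.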